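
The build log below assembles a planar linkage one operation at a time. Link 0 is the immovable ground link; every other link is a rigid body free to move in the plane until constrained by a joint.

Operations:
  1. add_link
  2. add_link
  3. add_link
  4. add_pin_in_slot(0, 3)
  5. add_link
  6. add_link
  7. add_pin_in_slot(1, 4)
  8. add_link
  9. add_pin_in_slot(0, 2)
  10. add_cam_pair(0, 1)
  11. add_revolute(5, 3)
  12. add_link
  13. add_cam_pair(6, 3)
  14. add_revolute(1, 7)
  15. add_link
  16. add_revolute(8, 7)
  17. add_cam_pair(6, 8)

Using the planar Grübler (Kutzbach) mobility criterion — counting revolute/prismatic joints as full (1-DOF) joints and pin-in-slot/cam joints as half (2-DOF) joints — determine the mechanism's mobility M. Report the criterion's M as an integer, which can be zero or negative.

[1;0;0] (link 0 is ground)
L+ [2;0;0]
L+ [3;0;0]
L+ [4;0;0]
PS(0,3)∈J2 [4;0;1]
L+ [5;0;1]
L+ [6;0;1]
PS(1,4)∈J2 [6;0;2]
L+ [7;0;2]
PS(0,2)∈J2 [7;0;3]
C(0,1)∈J2 [7;0;4]
R(5,3)∈J1 [7;1;4]
L+ [8;1;4]
C(6,3)∈J2 [8;1;5]
R(1,7)∈J1 [8;2;5]
L+ [9;2;5]
R(8,7)∈J1 [9;3;5]
C(6,8)∈J2 [9;3;6]
mobility = 24 − 6 − 6 = 12

M = 12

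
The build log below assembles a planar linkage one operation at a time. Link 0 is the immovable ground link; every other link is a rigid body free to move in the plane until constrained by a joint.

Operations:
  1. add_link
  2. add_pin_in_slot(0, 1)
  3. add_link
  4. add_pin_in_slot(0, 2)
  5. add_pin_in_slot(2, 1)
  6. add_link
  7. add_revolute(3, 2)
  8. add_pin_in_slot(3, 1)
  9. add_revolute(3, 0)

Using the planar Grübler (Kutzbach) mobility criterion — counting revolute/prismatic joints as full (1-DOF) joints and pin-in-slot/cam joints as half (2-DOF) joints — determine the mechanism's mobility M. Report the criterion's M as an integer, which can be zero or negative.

(L,J1,J2)=(1,0,0); link0 fixed
link1: (2,0,0)
PS 0-1 [J2]: (2,0,1)
link2: (3,0,1)
PS 0-2 [J2]: (3,0,2)
PS 2-1 [J2]: (3,0,3)
link3: (4,0,3)
R 3-2 [J1]: (4,1,3)
PS 3-1 [J2]: (4,1,4)
R 3-0 [J1]: (4,2,4)
Grübler: 3·3 − 2·2 − 4 = 1

M = 1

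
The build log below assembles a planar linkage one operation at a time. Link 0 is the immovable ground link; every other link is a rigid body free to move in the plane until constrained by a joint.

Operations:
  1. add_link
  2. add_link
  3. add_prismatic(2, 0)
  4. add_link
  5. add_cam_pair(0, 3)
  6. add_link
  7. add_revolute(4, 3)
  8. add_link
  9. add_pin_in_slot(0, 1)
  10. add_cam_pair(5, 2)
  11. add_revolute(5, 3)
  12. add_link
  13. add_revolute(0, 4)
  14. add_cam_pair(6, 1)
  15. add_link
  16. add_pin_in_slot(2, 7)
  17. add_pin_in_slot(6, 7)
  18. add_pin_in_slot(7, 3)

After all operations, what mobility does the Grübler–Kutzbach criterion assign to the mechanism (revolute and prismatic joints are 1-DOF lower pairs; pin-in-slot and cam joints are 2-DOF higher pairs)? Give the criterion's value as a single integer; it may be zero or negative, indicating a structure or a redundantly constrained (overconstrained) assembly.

ground; <1,0,0>
#1 <2,0,0>
#2 <3,0,0>
P:2↔0 J1 <3,1,0>
#3 <4,1,0>
C:0↔3 J2 <4,1,1>
#4 <5,1,1>
R:4↔3 J1 <5,2,1>
#5 <6,2,1>
PS:0↔1 J2 <6,2,2>
C:5↔2 J2 <6,2,3>
R:5↔3 J1 <6,3,3>
#6 <7,3,3>
R:0↔4 J1 <7,4,3>
C:6↔1 J2 <7,4,4>
#7 <8,4,4>
PS:2↔7 J2 <8,4,5>
PS:6↔7 J2 <8,4,6>
PS:7↔3 J2 <8,4,7>
3×7 − 2×4 − 1×7 = 6

M = 6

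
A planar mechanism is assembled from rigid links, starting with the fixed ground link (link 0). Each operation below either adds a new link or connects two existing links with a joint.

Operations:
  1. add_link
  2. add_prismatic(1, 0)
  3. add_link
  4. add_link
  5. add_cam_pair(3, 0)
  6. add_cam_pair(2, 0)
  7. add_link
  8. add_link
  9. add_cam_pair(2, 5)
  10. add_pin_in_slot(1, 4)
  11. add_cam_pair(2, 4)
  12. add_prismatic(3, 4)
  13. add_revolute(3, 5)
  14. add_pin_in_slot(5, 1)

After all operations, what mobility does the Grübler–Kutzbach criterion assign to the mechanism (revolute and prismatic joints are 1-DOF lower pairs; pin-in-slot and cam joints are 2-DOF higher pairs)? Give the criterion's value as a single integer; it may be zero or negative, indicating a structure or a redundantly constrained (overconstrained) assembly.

M = 3

[1;0;0] (link 0 is ground)
L+ [2;0;0]
P(1,0)∈J1 [2;1;0]
L+ [3;1;0]
L+ [4;1;0]
C(3,0)∈J2 [4;1;1]
C(2,0)∈J2 [4;1;2]
L+ [5;1;2]
L+ [6;1;2]
C(2,5)∈J2 [6;1;3]
PS(1,4)∈J2 [6;1;4]
C(2,4)∈J2 [6;1;5]
P(3,4)∈J1 [6;2;5]
R(3,5)∈J1 [6;3;5]
PS(5,1)∈J2 [6;3;6]
mobility = 15 − 6 − 6 = 3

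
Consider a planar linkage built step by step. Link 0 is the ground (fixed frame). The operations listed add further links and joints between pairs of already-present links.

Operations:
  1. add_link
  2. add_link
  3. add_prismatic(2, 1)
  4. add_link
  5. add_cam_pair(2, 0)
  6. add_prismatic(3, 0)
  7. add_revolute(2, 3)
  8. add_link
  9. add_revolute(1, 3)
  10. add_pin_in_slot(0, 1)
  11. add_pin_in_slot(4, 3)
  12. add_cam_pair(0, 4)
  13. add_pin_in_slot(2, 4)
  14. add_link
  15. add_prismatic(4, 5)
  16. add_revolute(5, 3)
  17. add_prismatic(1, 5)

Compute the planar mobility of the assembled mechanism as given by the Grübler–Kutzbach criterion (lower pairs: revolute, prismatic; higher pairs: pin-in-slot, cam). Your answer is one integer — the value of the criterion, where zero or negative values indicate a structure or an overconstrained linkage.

M = -4

ground; <1,0,0>
#1 <2,0,0>
#2 <3,0,0>
P:2↔1 J1 <3,1,0>
#3 <4,1,0>
C:2↔0 J2 <4,1,1>
P:3↔0 J1 <4,2,1>
R:2↔3 J1 <4,3,1>
#4 <5,3,1>
R:1↔3 J1 <5,4,1>
PS:0↔1 J2 <5,4,2>
PS:4↔3 J2 <5,4,3>
C:0↔4 J2 <5,4,4>
PS:2↔4 J2 <5,4,5>
#5 <6,4,5>
P:4↔5 J1 <6,5,5>
R:5↔3 J1 <6,6,5>
P:1↔5 J1 <6,7,5>
3×5 − 2×7 − 1×5 = -4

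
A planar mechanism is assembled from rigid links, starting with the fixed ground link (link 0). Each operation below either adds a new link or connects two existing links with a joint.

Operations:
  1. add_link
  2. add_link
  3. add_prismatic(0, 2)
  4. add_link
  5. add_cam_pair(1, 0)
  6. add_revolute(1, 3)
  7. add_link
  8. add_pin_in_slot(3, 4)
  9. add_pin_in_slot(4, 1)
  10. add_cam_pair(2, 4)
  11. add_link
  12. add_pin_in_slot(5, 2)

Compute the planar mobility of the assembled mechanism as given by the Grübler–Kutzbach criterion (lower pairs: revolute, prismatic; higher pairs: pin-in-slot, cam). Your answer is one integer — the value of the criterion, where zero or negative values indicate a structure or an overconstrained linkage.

(L,J1,J2)=(1,0,0); link0 fixed
link1: (2,0,0)
link2: (3,0,0)
P 0-2 [J1]: (3,1,0)
link3: (4,1,0)
C 1-0 [J2]: (4,1,1)
R 1-3 [J1]: (4,2,1)
link4: (5,2,1)
PS 3-4 [J2]: (5,2,2)
PS 4-1 [J2]: (5,2,3)
C 2-4 [J2]: (5,2,4)
link5: (6,2,4)
PS 5-2 [J2]: (6,2,5)
Grübler: 3·5 − 2·2 − 5 = 6

M = 6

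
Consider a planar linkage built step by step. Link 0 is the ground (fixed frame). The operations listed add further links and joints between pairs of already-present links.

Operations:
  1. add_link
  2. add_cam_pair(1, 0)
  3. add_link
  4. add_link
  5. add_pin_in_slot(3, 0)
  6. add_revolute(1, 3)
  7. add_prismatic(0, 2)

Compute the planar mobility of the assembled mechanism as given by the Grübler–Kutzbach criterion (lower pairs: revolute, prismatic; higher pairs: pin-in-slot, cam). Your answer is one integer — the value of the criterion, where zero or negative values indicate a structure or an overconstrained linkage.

M = 3

[1;0;0] (link 0 is ground)
L+ [2;0;0]
C(1,0)∈J2 [2;0;1]
L+ [3;0;1]
L+ [4;0;1]
PS(3,0)∈J2 [4;0;2]
R(1,3)∈J1 [4;1;2]
P(0,2)∈J1 [4;2;2]
mobility = 9 − 4 − 2 = 3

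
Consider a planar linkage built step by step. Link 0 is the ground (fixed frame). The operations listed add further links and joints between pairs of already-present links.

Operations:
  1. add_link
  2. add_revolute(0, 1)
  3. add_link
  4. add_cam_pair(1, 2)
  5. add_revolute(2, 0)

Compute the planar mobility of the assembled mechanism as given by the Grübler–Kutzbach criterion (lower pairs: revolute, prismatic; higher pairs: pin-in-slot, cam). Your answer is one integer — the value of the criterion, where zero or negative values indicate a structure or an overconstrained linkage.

M = 1

L=1 J1=0 J2=0
add link → L=2 J1=0 J2=0
R@0,1 dof=1 J1 → L=2 J1=1 J2=0
add link → L=3 J1=1 J2=0
C@1,2 dof=2 J2 → L=3 J1=1 J2=1
R@2,0 dof=1 J1 → L=3 J1=2 J2=1
M=3(L−1)−2J1−J2=3·2−2·2−1=1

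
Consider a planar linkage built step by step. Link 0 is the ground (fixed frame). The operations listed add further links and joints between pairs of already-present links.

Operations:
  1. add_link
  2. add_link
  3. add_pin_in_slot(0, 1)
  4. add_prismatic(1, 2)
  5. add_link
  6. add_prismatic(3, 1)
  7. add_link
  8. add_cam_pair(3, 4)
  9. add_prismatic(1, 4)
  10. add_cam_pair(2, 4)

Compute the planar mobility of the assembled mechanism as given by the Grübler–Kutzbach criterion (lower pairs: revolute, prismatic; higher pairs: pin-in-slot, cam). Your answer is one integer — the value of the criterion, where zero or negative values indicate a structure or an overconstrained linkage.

M = 3

L=1 J1=0 J2=0
add link → L=2 J1=0 J2=0
add link → L=3 J1=0 J2=0
PS@0,1 dof=2 J2 → L=3 J1=0 J2=1
P@1,2 dof=1 J1 → L=3 J1=1 J2=1
add link → L=4 J1=1 J2=1
P@3,1 dof=1 J1 → L=4 J1=2 J2=1
add link → L=5 J1=2 J2=1
C@3,4 dof=2 J2 → L=5 J1=2 J2=2
P@1,4 dof=1 J1 → L=5 J1=3 J2=2
C@2,4 dof=2 J2 → L=5 J1=3 J2=3
M=3(L−1)−2J1−J2=3·4−2·3−3=3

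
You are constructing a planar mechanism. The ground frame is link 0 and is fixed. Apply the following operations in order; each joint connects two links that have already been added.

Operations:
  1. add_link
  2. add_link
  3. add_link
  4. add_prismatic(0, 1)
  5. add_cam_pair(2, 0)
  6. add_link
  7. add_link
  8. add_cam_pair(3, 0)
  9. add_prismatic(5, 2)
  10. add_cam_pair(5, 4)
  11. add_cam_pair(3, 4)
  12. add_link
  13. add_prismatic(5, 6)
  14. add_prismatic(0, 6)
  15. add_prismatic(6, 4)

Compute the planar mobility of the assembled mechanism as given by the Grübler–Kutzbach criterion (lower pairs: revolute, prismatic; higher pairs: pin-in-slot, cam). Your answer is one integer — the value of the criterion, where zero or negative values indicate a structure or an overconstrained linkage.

ground; <1,0,0>
#1 <2,0,0>
#2 <3,0,0>
#3 <4,0,0>
P:0↔1 J1 <4,1,0>
C:2↔0 J2 <4,1,1>
#4 <5,1,1>
#5 <6,1,1>
C:3↔0 J2 <6,1,2>
P:5↔2 J1 <6,2,2>
C:5↔4 J2 <6,2,3>
C:3↔4 J2 <6,2,4>
#6 <7,2,4>
P:5↔6 J1 <7,3,4>
P:0↔6 J1 <7,4,4>
P:6↔4 J1 <7,5,4>
3×6 − 2×5 − 1×4 = 4

M = 4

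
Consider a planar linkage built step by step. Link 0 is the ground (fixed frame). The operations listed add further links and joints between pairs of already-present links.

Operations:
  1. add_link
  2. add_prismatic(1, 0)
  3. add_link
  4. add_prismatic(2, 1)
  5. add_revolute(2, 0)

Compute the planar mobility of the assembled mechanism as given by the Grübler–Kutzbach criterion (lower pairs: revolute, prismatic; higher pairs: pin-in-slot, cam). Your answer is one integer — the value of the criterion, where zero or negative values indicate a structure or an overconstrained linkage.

M = 0

L=1 J1=0 J2=0
add link → L=2 J1=0 J2=0
P@1,0 dof=1 J1 → L=2 J1=1 J2=0
add link → L=3 J1=1 J2=0
P@2,1 dof=1 J1 → L=3 J1=2 J2=0
R@2,0 dof=1 J1 → L=3 J1=3 J2=0
M=3(L−1)−2J1−J2=3·2−2·3−0=0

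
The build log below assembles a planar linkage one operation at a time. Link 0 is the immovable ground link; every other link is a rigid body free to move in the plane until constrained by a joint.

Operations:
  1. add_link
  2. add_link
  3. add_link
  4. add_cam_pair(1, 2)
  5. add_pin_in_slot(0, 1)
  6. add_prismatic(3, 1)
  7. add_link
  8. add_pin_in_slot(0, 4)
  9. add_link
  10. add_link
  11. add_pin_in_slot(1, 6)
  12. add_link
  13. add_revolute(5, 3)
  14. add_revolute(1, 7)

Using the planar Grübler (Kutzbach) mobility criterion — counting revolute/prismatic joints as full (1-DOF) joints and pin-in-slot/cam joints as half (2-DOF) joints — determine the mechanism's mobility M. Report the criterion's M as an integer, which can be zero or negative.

M = 11

[1;0;0] (link 0 is ground)
L+ [2;0;0]
L+ [3;0;0]
L+ [4;0;0]
C(1,2)∈J2 [4;0;1]
PS(0,1)∈J2 [4;0;2]
P(3,1)∈J1 [4;1;2]
L+ [5;1;2]
PS(0,4)∈J2 [5;1;3]
L+ [6;1;3]
L+ [7;1;3]
PS(1,6)∈J2 [7;1;4]
L+ [8;1;4]
R(5,3)∈J1 [8;2;4]
R(1,7)∈J1 [8;3;4]
mobility = 21 − 6 − 4 = 11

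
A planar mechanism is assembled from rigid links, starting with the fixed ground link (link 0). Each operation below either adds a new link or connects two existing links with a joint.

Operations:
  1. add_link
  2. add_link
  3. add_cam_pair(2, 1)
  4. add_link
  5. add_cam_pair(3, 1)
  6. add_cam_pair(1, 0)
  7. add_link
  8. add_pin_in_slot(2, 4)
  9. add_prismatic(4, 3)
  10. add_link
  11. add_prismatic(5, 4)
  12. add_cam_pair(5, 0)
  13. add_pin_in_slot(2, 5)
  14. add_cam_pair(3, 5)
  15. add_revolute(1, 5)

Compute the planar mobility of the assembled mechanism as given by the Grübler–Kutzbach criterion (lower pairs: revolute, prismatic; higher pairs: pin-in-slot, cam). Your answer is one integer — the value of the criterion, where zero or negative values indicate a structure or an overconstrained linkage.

M = 2

(L,J1,J2)=(1,0,0); link0 fixed
link1: (2,0,0)
link2: (3,0,0)
C 2-1 [J2]: (3,0,1)
link3: (4,0,1)
C 3-1 [J2]: (4,0,2)
C 1-0 [J2]: (4,0,3)
link4: (5,0,3)
PS 2-4 [J2]: (5,0,4)
P 4-3 [J1]: (5,1,4)
link5: (6,1,4)
P 5-4 [J1]: (6,2,4)
C 5-0 [J2]: (6,2,5)
PS 2-5 [J2]: (6,2,6)
C 3-5 [J2]: (6,2,7)
R 1-5 [J1]: (6,3,7)
Grübler: 3·5 − 2·3 − 7 = 2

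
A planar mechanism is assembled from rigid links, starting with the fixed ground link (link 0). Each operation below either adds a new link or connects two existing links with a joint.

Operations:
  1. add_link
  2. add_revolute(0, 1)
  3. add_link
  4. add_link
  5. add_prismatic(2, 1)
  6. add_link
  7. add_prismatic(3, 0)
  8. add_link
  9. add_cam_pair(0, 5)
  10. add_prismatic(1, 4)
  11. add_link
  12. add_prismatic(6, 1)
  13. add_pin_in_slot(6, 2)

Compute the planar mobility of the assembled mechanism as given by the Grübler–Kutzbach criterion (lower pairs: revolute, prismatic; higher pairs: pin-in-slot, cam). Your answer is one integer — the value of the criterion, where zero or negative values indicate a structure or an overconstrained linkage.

M = 6

L=1 J1=0 J2=0
add link → L=2 J1=0 J2=0
R@0,1 dof=1 J1 → L=2 J1=1 J2=0
add link → L=3 J1=1 J2=0
add link → L=4 J1=1 J2=0
P@2,1 dof=1 J1 → L=4 J1=2 J2=0
add link → L=5 J1=2 J2=0
P@3,0 dof=1 J1 → L=5 J1=3 J2=0
add link → L=6 J1=3 J2=0
C@0,5 dof=2 J2 → L=6 J1=3 J2=1
P@1,4 dof=1 J1 → L=6 J1=4 J2=1
add link → L=7 J1=4 J2=1
P@6,1 dof=1 J1 → L=7 J1=5 J2=1
PS@6,2 dof=2 J2 → L=7 J1=5 J2=2
M=3(L−1)−2J1−J2=3·6−2·5−2=6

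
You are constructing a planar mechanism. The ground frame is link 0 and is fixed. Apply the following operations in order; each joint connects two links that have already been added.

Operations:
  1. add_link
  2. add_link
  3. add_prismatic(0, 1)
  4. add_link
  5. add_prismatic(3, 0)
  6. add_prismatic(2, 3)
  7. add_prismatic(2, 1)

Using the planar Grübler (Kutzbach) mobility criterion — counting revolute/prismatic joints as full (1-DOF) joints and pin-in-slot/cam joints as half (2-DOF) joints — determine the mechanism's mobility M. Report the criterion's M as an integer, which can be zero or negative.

(L,J1,J2)=(1,0,0); link0 fixed
link1: (2,0,0)
link2: (3,0,0)
P 0-1 [J1]: (3,1,0)
link3: (4,1,0)
P 3-0 [J1]: (4,2,0)
P 2-3 [J1]: (4,3,0)
P 2-1 [J1]: (4,4,0)
Grübler: 3·3 − 2·4 − 0 = 1

M = 1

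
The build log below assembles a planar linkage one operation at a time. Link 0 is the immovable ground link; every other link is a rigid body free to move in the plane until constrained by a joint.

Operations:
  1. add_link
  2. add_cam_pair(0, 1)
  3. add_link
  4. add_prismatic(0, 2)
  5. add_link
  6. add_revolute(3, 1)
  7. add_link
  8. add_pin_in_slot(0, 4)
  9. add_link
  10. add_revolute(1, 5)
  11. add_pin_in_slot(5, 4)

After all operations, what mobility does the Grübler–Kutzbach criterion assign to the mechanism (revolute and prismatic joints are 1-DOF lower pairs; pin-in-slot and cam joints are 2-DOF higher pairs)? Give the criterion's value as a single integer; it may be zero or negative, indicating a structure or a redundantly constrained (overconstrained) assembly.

ground; <1,0,0>
#1 <2,0,0>
C:0↔1 J2 <2,0,1>
#2 <3,0,1>
P:0↔2 J1 <3,1,1>
#3 <4,1,1>
R:3↔1 J1 <4,2,1>
#4 <5,2,1>
PS:0↔4 J2 <5,2,2>
#5 <6,2,2>
R:1↔5 J1 <6,3,2>
PS:5↔4 J2 <6,3,3>
3×5 − 2×3 − 1×3 = 6

M = 6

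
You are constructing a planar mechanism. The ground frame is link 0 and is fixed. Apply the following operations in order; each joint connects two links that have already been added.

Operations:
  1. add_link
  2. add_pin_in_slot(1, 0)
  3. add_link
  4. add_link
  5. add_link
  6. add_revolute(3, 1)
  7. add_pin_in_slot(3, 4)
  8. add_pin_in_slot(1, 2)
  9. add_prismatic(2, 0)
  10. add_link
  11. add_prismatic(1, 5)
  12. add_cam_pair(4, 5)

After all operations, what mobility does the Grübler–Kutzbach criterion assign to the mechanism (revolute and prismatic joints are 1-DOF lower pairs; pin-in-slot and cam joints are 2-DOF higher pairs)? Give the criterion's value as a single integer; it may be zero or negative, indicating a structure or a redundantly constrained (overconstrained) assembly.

[1;0;0] (link 0 is ground)
L+ [2;0;0]
PS(1,0)∈J2 [2;0;1]
L+ [3;0;1]
L+ [4;0;1]
L+ [5;0;1]
R(3,1)∈J1 [5;1;1]
PS(3,4)∈J2 [5;1;2]
PS(1,2)∈J2 [5;1;3]
P(2,0)∈J1 [5;2;3]
L+ [6;2;3]
P(1,5)∈J1 [6;3;3]
C(4,5)∈J2 [6;3;4]
mobility = 15 − 6 − 4 = 5

M = 5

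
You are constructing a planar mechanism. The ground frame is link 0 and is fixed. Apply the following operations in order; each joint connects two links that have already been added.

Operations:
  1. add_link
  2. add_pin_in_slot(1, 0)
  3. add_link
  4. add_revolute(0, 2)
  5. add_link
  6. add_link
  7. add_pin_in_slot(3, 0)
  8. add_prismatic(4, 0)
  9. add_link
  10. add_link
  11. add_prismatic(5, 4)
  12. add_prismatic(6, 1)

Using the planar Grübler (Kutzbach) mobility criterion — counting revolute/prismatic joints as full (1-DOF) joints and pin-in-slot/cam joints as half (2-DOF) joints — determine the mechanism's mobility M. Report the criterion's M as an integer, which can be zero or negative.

L=1 J1=0 J2=0
add link → L=2 J1=0 J2=0
PS@1,0 dof=2 J2 → L=2 J1=0 J2=1
add link → L=3 J1=0 J2=1
R@0,2 dof=1 J1 → L=3 J1=1 J2=1
add link → L=4 J1=1 J2=1
add link → L=5 J1=1 J2=1
PS@3,0 dof=2 J2 → L=5 J1=1 J2=2
P@4,0 dof=1 J1 → L=5 J1=2 J2=2
add link → L=6 J1=2 J2=2
add link → L=7 J1=2 J2=2
P@5,4 dof=1 J1 → L=7 J1=3 J2=2
P@6,1 dof=1 J1 → L=7 J1=4 J2=2
M=3(L−1)−2J1−J2=3·6−2·4−2=8

M = 8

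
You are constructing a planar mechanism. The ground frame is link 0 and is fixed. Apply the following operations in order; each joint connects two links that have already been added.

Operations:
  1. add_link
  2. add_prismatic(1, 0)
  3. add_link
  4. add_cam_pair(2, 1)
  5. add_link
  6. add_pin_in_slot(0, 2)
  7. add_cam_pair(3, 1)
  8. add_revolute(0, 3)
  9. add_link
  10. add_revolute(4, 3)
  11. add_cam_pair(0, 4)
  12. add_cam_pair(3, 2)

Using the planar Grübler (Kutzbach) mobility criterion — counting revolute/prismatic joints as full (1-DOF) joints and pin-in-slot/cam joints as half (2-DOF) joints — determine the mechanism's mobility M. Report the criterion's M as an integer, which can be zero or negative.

M = 1

ground; <1,0,0>
#1 <2,0,0>
P:1↔0 J1 <2,1,0>
#2 <3,1,0>
C:2↔1 J2 <3,1,1>
#3 <4,1,1>
PS:0↔2 J2 <4,1,2>
C:3↔1 J2 <4,1,3>
R:0↔3 J1 <4,2,3>
#4 <5,2,3>
R:4↔3 J1 <5,3,3>
C:0↔4 J2 <5,3,4>
C:3↔2 J2 <5,3,5>
3×4 − 2×3 − 1×5 = 1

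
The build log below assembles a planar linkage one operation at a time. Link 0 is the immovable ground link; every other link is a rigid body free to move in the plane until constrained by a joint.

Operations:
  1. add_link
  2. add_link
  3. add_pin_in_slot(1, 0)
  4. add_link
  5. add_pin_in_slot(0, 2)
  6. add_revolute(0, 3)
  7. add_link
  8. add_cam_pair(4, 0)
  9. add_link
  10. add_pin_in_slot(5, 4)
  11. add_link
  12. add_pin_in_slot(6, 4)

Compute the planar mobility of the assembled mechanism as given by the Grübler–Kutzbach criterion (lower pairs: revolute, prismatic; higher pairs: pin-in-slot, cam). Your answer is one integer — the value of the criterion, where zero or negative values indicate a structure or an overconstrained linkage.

link 0 = ground. State L|J1|J2 = 1|0|0
+link1  2|0|0
+link2  3|0|0
PS(1,0) f=2→J2  3|0|1
+link3  4|0|1
PS(0,2) f=2→J2  4|0|2
R(0,3) f=1→J1  4|1|2
+link4  5|1|2
C(4,0) f=2→J2  5|1|3
+link5  6|1|3
PS(5,4) f=2→J2  6|1|4
+link6  7|1|4
PS(6,4) f=2→J2  7|1|5
M = 3(7−1)−2·1−5 = 18−2−5 = 11

M = 11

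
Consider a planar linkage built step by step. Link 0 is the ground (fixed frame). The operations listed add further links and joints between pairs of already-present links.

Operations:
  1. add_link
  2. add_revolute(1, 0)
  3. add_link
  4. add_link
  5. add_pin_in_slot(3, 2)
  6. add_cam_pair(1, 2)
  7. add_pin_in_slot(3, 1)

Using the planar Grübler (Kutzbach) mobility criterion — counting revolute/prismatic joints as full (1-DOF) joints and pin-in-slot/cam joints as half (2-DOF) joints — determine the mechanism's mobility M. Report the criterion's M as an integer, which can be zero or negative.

link 0 = ground. State L|J1|J2 = 1|0|0
+link1  2|0|0
R(1,0) f=1→J1  2|1|0
+link2  3|1|0
+link3  4|1|0
PS(3,2) f=2→J2  4|1|1
C(1,2) f=2→J2  4|1|2
PS(3,1) f=2→J2  4|1|3
M = 3(4−1)−2·1−3 = 9−2−3 = 4

M = 4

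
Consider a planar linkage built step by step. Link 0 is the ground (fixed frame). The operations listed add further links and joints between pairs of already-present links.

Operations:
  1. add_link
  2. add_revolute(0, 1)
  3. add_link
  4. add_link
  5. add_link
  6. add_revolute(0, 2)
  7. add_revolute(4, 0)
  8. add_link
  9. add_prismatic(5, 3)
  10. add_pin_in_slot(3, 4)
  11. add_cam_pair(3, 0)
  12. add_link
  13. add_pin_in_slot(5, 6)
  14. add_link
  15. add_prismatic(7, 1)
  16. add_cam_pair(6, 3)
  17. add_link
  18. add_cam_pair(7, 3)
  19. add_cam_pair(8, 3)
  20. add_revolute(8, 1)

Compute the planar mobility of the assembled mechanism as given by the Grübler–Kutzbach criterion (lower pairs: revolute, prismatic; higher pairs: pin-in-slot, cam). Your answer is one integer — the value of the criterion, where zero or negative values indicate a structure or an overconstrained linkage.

M = 6

[1;0;0] (link 0 is ground)
L+ [2;0;0]
R(0,1)∈J1 [2;1;0]
L+ [3;1;0]
L+ [4;1;0]
L+ [5;1;0]
R(0,2)∈J1 [5;2;0]
R(4,0)∈J1 [5;3;0]
L+ [6;3;0]
P(5,3)∈J1 [6;4;0]
PS(3,4)∈J2 [6;4;1]
C(3,0)∈J2 [6;4;2]
L+ [7;4;2]
PS(5,6)∈J2 [7;4;3]
L+ [8;4;3]
P(7,1)∈J1 [8;5;3]
C(6,3)∈J2 [8;5;4]
L+ [9;5;4]
C(7,3)∈J2 [9;5;5]
C(8,3)∈J2 [9;5;6]
R(8,1)∈J1 [9;6;6]
mobility = 24 − 12 − 6 = 6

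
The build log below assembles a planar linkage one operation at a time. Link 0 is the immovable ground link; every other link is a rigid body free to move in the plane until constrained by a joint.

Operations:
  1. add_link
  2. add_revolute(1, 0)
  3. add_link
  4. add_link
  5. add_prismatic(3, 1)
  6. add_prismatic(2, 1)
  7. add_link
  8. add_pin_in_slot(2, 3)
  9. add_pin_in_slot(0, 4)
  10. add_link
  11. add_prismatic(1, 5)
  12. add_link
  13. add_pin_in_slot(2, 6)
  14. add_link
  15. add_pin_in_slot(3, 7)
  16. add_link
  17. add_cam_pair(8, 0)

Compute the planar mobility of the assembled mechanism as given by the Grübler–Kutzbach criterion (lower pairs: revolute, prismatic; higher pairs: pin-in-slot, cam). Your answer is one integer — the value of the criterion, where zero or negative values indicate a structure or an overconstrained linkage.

M = 11

ground; <1,0,0>
#1 <2,0,0>
R:1↔0 J1 <2,1,0>
#2 <3,1,0>
#3 <4,1,0>
P:3↔1 J1 <4,2,0>
P:2↔1 J1 <4,3,0>
#4 <5,3,0>
PS:2↔3 J2 <5,3,1>
PS:0↔4 J2 <5,3,2>
#5 <6,3,2>
P:1↔5 J1 <6,4,2>
#6 <7,4,2>
PS:2↔6 J2 <7,4,3>
#7 <8,4,3>
PS:3↔7 J2 <8,4,4>
#8 <9,4,4>
C:8↔0 J2 <9,4,5>
3×8 − 2×4 − 1×5 = 11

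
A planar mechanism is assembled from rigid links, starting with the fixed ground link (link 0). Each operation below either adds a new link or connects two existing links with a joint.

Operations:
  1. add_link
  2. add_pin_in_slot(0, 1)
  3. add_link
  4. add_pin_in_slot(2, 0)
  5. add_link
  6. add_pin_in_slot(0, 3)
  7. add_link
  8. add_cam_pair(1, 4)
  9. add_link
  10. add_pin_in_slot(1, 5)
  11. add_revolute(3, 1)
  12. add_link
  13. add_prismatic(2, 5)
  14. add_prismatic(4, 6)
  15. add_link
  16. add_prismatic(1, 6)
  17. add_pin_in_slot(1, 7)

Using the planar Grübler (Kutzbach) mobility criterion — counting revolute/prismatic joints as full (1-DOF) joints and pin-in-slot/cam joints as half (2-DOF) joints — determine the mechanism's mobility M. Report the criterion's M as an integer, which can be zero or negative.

M = 7

(L,J1,J2)=(1,0,0); link0 fixed
link1: (2,0,0)
PS 0-1 [J2]: (2,0,1)
link2: (3,0,1)
PS 2-0 [J2]: (3,0,2)
link3: (4,0,2)
PS 0-3 [J2]: (4,0,3)
link4: (5,0,3)
C 1-4 [J2]: (5,0,4)
link5: (6,0,4)
PS 1-5 [J2]: (6,0,5)
R 3-1 [J1]: (6,1,5)
link6: (7,1,5)
P 2-5 [J1]: (7,2,5)
P 4-6 [J1]: (7,3,5)
link7: (8,3,5)
P 1-6 [J1]: (8,4,5)
PS 1-7 [J2]: (8,4,6)
Grübler: 3·7 − 2·4 − 6 = 7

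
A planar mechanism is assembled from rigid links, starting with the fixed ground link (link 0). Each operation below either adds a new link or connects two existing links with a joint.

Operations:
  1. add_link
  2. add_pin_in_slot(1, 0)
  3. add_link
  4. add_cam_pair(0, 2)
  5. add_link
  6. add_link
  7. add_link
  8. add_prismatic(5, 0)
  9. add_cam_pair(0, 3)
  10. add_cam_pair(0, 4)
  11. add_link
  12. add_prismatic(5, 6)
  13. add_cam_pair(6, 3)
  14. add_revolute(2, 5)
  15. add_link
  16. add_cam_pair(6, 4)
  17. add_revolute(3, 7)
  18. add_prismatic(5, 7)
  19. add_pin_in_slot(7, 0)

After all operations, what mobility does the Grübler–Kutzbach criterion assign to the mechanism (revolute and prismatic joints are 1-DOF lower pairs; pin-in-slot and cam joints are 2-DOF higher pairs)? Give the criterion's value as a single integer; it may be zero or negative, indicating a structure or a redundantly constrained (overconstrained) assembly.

[1;0;0] (link 0 is ground)
L+ [2;0;0]
PS(1,0)∈J2 [2;0;1]
L+ [3;0;1]
C(0,2)∈J2 [3;0;2]
L+ [4;0;2]
L+ [5;0;2]
L+ [6;0;2]
P(5,0)∈J1 [6;1;2]
C(0,3)∈J2 [6;1;3]
C(0,4)∈J2 [6;1;4]
L+ [7;1;4]
P(5,6)∈J1 [7;2;4]
C(6,3)∈J2 [7;2;5]
R(2,5)∈J1 [7;3;5]
L+ [8;3;5]
C(6,4)∈J2 [8;3;6]
R(3,7)∈J1 [8;4;6]
P(5,7)∈J1 [8;5;6]
PS(7,0)∈J2 [8;5;7]
mobility = 21 − 10 − 7 = 4

M = 4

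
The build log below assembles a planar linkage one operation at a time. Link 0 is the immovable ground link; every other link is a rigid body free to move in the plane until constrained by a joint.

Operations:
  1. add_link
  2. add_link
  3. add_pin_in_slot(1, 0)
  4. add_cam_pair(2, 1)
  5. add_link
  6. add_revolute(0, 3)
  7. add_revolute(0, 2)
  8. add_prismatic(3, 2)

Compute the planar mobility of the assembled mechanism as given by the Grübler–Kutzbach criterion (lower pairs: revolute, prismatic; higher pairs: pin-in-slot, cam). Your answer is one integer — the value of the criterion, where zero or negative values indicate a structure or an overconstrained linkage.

M = 1

[1;0;0] (link 0 is ground)
L+ [2;0;0]
L+ [3;0;0]
PS(1,0)∈J2 [3;0;1]
C(2,1)∈J2 [3;0;2]
L+ [4;0;2]
R(0,3)∈J1 [4;1;2]
R(0,2)∈J1 [4;2;2]
P(3,2)∈J1 [4;3;2]
mobility = 9 − 6 − 2 = 1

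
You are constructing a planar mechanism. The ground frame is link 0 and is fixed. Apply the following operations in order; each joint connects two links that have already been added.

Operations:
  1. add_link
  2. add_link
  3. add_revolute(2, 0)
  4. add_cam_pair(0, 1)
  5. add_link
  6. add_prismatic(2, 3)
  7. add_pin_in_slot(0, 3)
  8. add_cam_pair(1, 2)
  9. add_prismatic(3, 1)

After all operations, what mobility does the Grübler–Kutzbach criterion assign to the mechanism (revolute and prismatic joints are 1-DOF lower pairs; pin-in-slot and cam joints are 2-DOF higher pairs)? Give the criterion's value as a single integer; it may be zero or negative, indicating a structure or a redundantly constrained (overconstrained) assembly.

L=1 J1=0 J2=0
add link → L=2 J1=0 J2=0
add link → L=3 J1=0 J2=0
R@2,0 dof=1 J1 → L=3 J1=1 J2=0
C@0,1 dof=2 J2 → L=3 J1=1 J2=1
add link → L=4 J1=1 J2=1
P@2,3 dof=1 J1 → L=4 J1=2 J2=1
PS@0,3 dof=2 J2 → L=4 J1=2 J2=2
C@1,2 dof=2 J2 → L=4 J1=2 J2=3
P@3,1 dof=1 J1 → L=4 J1=3 J2=3
M=3(L−1)−2J1−J2=3·3−2·3−3=0

M = 0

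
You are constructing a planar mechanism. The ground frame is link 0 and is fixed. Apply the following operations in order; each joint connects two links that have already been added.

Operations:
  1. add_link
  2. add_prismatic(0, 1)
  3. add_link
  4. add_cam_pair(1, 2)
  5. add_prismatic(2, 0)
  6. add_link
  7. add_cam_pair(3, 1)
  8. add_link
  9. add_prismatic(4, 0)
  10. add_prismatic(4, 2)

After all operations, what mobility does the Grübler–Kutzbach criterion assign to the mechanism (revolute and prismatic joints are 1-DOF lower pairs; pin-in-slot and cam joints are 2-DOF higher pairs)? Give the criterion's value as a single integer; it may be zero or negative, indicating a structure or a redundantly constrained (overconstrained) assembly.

link 0 = ground. State L|J1|J2 = 1|0|0
+link1  2|0|0
P(0,1) f=1→J1  2|1|0
+link2  3|1|0
C(1,2) f=2→J2  3|1|1
P(2,0) f=1→J1  3|2|1
+link3  4|2|1
C(3,1) f=2→J2  4|2|2
+link4  5|2|2
P(4,0) f=1→J1  5|3|2
P(4,2) f=1→J1  5|4|2
M = 3(5−1)−2·4−2 = 12−8−2 = 2

M = 2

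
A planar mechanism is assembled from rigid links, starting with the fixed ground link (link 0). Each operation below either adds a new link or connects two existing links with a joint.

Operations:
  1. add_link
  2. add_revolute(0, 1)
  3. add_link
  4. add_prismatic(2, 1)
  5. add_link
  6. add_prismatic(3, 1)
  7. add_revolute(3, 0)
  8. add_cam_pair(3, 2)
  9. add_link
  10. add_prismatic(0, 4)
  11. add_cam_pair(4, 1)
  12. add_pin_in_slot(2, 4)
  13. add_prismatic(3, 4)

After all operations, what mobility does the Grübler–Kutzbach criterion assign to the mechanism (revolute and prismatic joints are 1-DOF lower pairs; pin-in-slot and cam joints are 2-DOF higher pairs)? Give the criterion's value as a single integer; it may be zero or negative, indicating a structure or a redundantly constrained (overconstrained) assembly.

L=1 J1=0 J2=0
add link → L=2 J1=0 J2=0
R@0,1 dof=1 J1 → L=2 J1=1 J2=0
add link → L=3 J1=1 J2=0
P@2,1 dof=1 J1 → L=3 J1=2 J2=0
add link → L=4 J1=2 J2=0
P@3,1 dof=1 J1 → L=4 J1=3 J2=0
R@3,0 dof=1 J1 → L=4 J1=4 J2=0
C@3,2 dof=2 J2 → L=4 J1=4 J2=1
add link → L=5 J1=4 J2=1
P@0,4 dof=1 J1 → L=5 J1=5 J2=1
C@4,1 dof=2 J2 → L=5 J1=5 J2=2
PS@2,4 dof=2 J2 → L=5 J1=5 J2=3
P@3,4 dof=1 J1 → L=5 J1=6 J2=3
M=3(L−1)−2J1−J2=3·4−2·6−3=-3

M = -3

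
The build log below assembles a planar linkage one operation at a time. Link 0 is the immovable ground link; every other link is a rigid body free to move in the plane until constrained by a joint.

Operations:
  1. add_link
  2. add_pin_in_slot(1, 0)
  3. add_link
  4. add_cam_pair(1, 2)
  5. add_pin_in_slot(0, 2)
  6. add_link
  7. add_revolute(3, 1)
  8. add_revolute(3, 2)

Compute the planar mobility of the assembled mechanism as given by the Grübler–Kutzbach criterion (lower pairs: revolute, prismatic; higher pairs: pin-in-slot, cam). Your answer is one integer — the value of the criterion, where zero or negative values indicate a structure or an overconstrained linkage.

(L,J1,J2)=(1,0,0); link0 fixed
link1: (2,0,0)
PS 1-0 [J2]: (2,0,1)
link2: (3,0,1)
C 1-2 [J2]: (3,0,2)
PS 0-2 [J2]: (3,0,3)
link3: (4,0,3)
R 3-1 [J1]: (4,1,3)
R 3-2 [J1]: (4,2,3)
Grübler: 3·3 − 2·2 − 3 = 2

M = 2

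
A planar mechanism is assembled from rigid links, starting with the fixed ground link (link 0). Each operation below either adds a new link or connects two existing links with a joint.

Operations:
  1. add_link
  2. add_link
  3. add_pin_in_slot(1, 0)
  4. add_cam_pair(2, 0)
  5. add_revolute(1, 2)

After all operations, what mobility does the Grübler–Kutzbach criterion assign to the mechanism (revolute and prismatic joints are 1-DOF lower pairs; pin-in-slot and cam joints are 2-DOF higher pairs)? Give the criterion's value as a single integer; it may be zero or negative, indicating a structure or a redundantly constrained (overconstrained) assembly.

M = 2

L=1 J1=0 J2=0
add link → L=2 J1=0 J2=0
add link → L=3 J1=0 J2=0
PS@1,0 dof=2 J2 → L=3 J1=0 J2=1
C@2,0 dof=2 J2 → L=3 J1=0 J2=2
R@1,2 dof=1 J1 → L=3 J1=1 J2=2
M=3(L−1)−2J1−J2=3·2−2·1−2=2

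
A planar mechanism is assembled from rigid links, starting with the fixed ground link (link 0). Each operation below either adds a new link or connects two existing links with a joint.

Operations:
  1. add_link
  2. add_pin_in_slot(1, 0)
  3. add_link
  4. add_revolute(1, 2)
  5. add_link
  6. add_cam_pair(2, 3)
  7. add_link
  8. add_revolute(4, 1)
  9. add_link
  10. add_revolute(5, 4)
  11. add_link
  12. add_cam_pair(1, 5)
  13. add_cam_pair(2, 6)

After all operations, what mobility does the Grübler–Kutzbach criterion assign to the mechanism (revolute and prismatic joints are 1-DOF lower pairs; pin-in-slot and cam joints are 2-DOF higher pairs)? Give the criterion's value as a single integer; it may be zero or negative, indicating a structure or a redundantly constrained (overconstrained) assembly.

L=1 J1=0 J2=0
add link → L=2 J1=0 J2=0
PS@1,0 dof=2 J2 → L=2 J1=0 J2=1
add link → L=3 J1=0 J2=1
R@1,2 dof=1 J1 → L=3 J1=1 J2=1
add link → L=4 J1=1 J2=1
C@2,3 dof=2 J2 → L=4 J1=1 J2=2
add link → L=5 J1=1 J2=2
R@4,1 dof=1 J1 → L=5 J1=2 J2=2
add link → L=6 J1=2 J2=2
R@5,4 dof=1 J1 → L=6 J1=3 J2=2
add link → L=7 J1=3 J2=2
C@1,5 dof=2 J2 → L=7 J1=3 J2=3
C@2,6 dof=2 J2 → L=7 J1=3 J2=4
M=3(L−1)−2J1−J2=3·6−2·3−4=8

M = 8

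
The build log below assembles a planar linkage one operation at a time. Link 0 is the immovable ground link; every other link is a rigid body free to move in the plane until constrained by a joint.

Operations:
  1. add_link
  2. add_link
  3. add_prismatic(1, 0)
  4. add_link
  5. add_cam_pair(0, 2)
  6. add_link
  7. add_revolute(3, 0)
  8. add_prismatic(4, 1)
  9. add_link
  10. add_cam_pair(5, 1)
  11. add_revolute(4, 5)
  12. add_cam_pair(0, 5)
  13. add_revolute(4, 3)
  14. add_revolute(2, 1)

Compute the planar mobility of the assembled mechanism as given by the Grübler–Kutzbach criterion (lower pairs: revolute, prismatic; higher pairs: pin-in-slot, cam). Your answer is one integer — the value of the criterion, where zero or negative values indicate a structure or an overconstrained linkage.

M = 0

ground; <1,0,0>
#1 <2,0,0>
#2 <3,0,0>
P:1↔0 J1 <3,1,0>
#3 <4,1,0>
C:0↔2 J2 <4,1,1>
#4 <5,1,1>
R:3↔0 J1 <5,2,1>
P:4↔1 J1 <5,3,1>
#5 <6,3,1>
C:5↔1 J2 <6,3,2>
R:4↔5 J1 <6,4,2>
C:0↔5 J2 <6,4,3>
R:4↔3 J1 <6,5,3>
R:2↔1 J1 <6,6,3>
3×5 − 2×6 − 1×3 = 0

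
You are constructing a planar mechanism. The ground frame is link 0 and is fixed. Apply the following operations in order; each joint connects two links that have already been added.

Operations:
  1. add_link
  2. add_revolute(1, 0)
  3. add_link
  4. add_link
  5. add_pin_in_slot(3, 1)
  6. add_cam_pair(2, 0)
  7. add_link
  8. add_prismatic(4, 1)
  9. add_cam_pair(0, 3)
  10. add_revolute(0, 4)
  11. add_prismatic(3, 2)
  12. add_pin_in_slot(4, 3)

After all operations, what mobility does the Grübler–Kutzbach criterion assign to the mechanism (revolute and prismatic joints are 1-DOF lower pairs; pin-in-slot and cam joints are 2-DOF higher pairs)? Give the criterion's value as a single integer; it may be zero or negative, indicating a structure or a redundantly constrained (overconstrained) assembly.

[1;0;0] (link 0 is ground)
L+ [2;0;0]
R(1,0)∈J1 [2;1;0]
L+ [3;1;0]
L+ [4;1;0]
PS(3,1)∈J2 [4;1;1]
C(2,0)∈J2 [4;1;2]
L+ [5;1;2]
P(4,1)∈J1 [5;2;2]
C(0,3)∈J2 [5;2;3]
R(0,4)∈J1 [5;3;3]
P(3,2)∈J1 [5;4;3]
PS(4,3)∈J2 [5;4;4]
mobility = 12 − 8 − 4 = 0

M = 0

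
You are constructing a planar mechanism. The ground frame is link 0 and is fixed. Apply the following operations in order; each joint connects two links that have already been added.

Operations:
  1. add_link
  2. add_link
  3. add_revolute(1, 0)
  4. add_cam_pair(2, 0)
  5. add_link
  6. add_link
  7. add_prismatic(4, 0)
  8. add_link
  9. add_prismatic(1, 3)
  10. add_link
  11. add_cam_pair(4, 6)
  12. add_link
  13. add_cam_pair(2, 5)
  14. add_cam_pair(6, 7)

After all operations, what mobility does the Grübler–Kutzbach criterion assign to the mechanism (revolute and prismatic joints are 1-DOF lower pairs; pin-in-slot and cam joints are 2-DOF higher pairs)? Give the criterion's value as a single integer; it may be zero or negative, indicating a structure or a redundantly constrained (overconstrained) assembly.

M = 11

ground; <1,0,0>
#1 <2,0,0>
#2 <3,0,0>
R:1↔0 J1 <3,1,0>
C:2↔0 J2 <3,1,1>
#3 <4,1,1>
#4 <5,1,1>
P:4↔0 J1 <5,2,1>
#5 <6,2,1>
P:1↔3 J1 <6,3,1>
#6 <7,3,1>
C:4↔6 J2 <7,3,2>
#7 <8,3,2>
C:2↔5 J2 <8,3,3>
C:6↔7 J2 <8,3,4>
3×7 − 2×3 − 1×4 = 11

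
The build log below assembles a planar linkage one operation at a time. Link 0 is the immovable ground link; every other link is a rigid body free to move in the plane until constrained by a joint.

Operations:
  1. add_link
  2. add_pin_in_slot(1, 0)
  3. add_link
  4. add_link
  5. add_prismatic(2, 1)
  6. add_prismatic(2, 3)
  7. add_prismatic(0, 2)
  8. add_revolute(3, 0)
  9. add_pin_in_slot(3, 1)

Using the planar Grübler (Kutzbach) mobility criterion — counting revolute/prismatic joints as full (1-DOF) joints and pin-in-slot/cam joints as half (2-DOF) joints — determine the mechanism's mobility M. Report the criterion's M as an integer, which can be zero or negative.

link 0 = ground. State L|J1|J2 = 1|0|0
+link1  2|0|0
PS(1,0) f=2→J2  2|0|1
+link2  3|0|1
+link3  4|0|1
P(2,1) f=1→J1  4|1|1
P(2,3) f=1→J1  4|2|1
P(0,2) f=1→J1  4|3|1
R(3,0) f=1→J1  4|4|1
PS(3,1) f=2→J2  4|4|2
M = 3(4−1)−2·4−2 = 9−8−2 = -1

M = -1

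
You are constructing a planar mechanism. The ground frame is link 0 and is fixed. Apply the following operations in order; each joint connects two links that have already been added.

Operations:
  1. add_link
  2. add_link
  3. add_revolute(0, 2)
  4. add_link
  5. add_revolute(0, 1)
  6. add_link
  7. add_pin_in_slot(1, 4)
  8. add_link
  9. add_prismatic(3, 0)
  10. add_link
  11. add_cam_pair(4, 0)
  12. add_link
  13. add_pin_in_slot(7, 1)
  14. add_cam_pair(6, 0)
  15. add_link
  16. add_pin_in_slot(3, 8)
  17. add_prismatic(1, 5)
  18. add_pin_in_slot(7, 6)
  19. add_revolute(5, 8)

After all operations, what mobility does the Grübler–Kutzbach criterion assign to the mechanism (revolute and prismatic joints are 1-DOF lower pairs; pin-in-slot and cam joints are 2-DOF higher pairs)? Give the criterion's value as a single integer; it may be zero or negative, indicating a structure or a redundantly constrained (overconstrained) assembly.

M = 8

(L,J1,J2)=(1,0,0); link0 fixed
link1: (2,0,0)
link2: (3,0,0)
R 0-2 [J1]: (3,1,0)
link3: (4,1,0)
R 0-1 [J1]: (4,2,0)
link4: (5,2,0)
PS 1-4 [J2]: (5,2,1)
link5: (6,2,1)
P 3-0 [J1]: (6,3,1)
link6: (7,3,1)
C 4-0 [J2]: (7,3,2)
link7: (8,3,2)
PS 7-1 [J2]: (8,3,3)
C 6-0 [J2]: (8,3,4)
link8: (9,3,4)
PS 3-8 [J2]: (9,3,5)
P 1-5 [J1]: (9,4,5)
PS 7-6 [J2]: (9,4,6)
R 5-8 [J1]: (9,5,6)
Grübler: 3·8 − 2·5 − 6 = 8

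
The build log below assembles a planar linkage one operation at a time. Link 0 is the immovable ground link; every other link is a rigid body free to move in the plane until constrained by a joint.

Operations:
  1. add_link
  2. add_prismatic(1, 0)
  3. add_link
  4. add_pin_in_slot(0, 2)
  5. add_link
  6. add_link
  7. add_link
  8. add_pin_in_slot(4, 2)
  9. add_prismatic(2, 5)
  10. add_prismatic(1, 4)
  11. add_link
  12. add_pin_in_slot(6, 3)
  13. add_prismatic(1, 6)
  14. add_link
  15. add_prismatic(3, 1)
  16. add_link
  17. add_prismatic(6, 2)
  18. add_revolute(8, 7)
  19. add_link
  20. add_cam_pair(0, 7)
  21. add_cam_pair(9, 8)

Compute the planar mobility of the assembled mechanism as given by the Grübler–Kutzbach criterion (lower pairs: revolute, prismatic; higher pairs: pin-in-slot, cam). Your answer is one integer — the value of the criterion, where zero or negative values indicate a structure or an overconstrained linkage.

[1;0;0] (link 0 is ground)
L+ [2;0;0]
P(1,0)∈J1 [2;1;0]
L+ [3;1;0]
PS(0,2)∈J2 [3;1;1]
L+ [4;1;1]
L+ [5;1;1]
L+ [6;1;1]
PS(4,2)∈J2 [6;1;2]
P(2,5)∈J1 [6;2;2]
P(1,4)∈J1 [6;3;2]
L+ [7;3;2]
PS(6,3)∈J2 [7;3;3]
P(1,6)∈J1 [7;4;3]
L+ [8;4;3]
P(3,1)∈J1 [8;5;3]
L+ [9;5;3]
P(6,2)∈J1 [9;6;3]
R(8,7)∈J1 [9;7;3]
L+ [10;7;3]
C(0,7)∈J2 [10;7;4]
C(9,8)∈J2 [10;7;5]
mobility = 27 − 14 − 5 = 8

M = 8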